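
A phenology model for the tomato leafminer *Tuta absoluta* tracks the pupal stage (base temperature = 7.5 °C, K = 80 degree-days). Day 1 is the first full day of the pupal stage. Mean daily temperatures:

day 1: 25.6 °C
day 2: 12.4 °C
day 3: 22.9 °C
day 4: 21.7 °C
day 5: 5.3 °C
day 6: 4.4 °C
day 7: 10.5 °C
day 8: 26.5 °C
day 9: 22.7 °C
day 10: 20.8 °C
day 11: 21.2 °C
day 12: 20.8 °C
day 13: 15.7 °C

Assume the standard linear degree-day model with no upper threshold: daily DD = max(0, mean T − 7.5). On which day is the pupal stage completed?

Daily DD above 7.5 °C: 18.1, 4.9, 15.4, 14.2, 0.0, 0.0, 3.0, 19.0, 15.2, 13.3, 13.7, 13.3, 8.2.
Cumulative: 18.1, 23.0, 38.4, 52.6, 52.6, 52.6, 55.6, 74.6, 89.8, 103.1, 116.8, 130.1, 138.3.
The total first reaches 80 DD on day 9.

day 9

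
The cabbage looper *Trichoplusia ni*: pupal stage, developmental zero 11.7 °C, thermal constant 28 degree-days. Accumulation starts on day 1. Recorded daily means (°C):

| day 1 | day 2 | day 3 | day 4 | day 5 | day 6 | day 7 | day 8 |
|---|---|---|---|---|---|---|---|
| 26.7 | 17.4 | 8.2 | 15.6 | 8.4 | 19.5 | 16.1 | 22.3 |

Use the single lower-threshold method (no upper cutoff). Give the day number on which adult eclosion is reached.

day 6

Daily DD above 11.7 °C: 15.0, 5.7, 0.0, 3.9, 0.0, 7.8, 4.4, 10.6.
Cumulative: 15.0, 20.7, 20.7, 24.6, 24.6, 32.4, 36.8, 47.4.
The total first reaches 28 DD on day 6.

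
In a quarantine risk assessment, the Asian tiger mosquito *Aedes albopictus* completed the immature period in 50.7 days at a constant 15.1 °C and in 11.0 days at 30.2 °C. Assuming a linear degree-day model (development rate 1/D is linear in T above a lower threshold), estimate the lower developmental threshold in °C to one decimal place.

Linear rate model ⇒ the product D·(T − T_b) is constant across temperatures.
50.7·(15.1 − T_b) = 11.0·(30.2 − T_b)
T_b = (50.7·15.1 − 11.0·30.2) / (50.7 − 11.0) = 433.37 / 39.7 = 10.916 °C ≈ 10.9 °C.

10.9 °C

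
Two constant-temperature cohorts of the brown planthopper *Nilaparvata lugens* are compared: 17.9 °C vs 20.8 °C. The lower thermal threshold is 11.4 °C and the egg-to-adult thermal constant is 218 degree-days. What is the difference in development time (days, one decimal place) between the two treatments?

At 17.9 °C: 218 / (17.9 − 11.4) = 218 / 6.5 = 33.538 d.
At 20.8 °C: 218 / (20.8 − 11.4) = 218 / 9.4 = 23.191 d.
Difference = |33.538 − 23.191| = 10.347 ≈ 10.3 days.

10.3 days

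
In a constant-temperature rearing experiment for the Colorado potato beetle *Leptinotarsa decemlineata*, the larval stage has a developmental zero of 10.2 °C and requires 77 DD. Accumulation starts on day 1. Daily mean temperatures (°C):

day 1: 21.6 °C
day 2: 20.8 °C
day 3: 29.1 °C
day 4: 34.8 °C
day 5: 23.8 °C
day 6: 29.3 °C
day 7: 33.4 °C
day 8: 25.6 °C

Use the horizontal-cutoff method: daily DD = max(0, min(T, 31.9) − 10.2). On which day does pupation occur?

Daily DD above 10.2 °C (capped at 21.7): 11.4, 10.6, 18.9, 21.7, 13.6, 19.1, 21.7, 15.4.
Cumulative: 11.4, 22.0, 40.9, 62.6, 76.2, 95.3, 117.0, 132.4.
The total first reaches 77 DD on day 6.

day 6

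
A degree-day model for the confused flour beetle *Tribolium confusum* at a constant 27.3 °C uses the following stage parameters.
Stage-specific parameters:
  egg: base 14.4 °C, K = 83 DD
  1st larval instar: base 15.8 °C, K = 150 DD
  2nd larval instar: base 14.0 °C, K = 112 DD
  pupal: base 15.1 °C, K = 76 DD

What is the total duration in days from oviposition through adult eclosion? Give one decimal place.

34.1 days

egg: 83 / (27.3 − 14.4) = 83 / 12.9 = 6.434 d.
1st larval instar: 150 / (27.3 − 15.8) = 150 / 11.5 = 13.043 d.
2nd larval instar: 112 / (27.3 − 14.0) = 112 / 13.3 = 8.421 d.
pupal: 76 / (27.3 − 15.1) = 76 / 12.2 = 6.230 d.
Sum = 34.128 ≈ 34.1 days.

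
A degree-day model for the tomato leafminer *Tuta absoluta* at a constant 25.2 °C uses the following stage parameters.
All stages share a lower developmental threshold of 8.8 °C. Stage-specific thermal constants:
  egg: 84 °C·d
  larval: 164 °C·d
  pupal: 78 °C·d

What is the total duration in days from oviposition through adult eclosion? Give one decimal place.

Daily accumulation at 25.2 °C = 25.2 − 8.8 = 16.4 DD/day.
Total K = 84 + 164 + 78 = 326 DD.
Total duration = 326 / 16.4 = 19.878 ≈ 19.9 days.

19.9 days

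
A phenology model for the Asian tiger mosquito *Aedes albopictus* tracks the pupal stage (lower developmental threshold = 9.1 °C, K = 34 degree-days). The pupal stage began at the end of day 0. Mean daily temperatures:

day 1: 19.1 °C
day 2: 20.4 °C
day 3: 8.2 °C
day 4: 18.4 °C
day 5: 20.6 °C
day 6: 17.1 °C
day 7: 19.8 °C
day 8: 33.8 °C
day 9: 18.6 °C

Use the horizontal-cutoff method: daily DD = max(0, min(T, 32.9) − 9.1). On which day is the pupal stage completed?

Daily DD above 9.1 °C (capped at 23.8): 10.0, 11.3, 0.0, 9.3, 11.5, 8.0, 10.7, 23.8, 9.5.
Cumulative: 10.0, 21.3, 21.3, 30.6, 42.1, 50.1, 60.8, 84.6, 94.1.
The total first reaches 34 DD on day 5.

day 5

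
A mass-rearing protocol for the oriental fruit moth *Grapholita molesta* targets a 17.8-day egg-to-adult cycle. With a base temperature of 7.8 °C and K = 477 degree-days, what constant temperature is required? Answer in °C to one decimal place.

34.6 °C

Required daily accumulation = 477 / 17.8 = 26.798 DD/day.
T = T_base + 26.798 = 7.8 + 26.798 = 34.598 ≈ 34.6 °C.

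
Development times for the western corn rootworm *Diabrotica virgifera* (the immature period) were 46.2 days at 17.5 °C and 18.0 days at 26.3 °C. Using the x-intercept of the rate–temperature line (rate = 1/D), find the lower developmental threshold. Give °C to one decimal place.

11.9 °C

Equal thermal constants: D₁(T₁ − T_b) = D₂(T₂ − T_b).
46.2·(17.5 − T_b) = 18.0·(26.3 − T_b)
T_b = (46.2·17.5 − 18.0·26.3) / (46.2 − 18.0) = 335.10 / 28.2 = 11.883 °C ≈ 11.9 °C.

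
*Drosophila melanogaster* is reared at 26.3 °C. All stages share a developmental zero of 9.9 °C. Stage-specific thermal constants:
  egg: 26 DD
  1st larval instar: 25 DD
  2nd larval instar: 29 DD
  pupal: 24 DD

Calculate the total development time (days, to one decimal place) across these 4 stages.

6.3 days

Daily accumulation at 26.3 °C = 26.3 − 9.9 = 16.4 DD/day.
Total K = 26 + 25 + 29 + 24 = 104 DD.
Total duration = 104 / 16.4 = 6.341 ≈ 6.3 days.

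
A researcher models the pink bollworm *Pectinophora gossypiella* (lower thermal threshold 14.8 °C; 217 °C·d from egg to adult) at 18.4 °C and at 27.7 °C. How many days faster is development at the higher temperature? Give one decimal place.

At 18.4 °C: 217 / (18.4 − 14.8) = 217 / 3.6 = 60.278 d.
At 27.7 °C: 217 / (27.7 − 14.8) = 217 / 12.9 = 16.822 d.
Difference = |60.278 − 16.822| = 43.456 ≈ 43.5 days.

43.5 days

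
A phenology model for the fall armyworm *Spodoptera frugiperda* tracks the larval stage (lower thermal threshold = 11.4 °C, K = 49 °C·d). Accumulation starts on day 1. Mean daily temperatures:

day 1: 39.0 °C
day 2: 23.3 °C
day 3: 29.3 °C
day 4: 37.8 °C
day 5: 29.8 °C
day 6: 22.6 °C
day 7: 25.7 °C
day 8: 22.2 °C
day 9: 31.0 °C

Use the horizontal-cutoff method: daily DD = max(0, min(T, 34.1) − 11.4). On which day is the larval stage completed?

Daily DD above 11.4 °C (capped at 22.7): 22.7, 11.9, 17.9, 22.7, 18.4, 11.2, 14.3, 10.8, 19.6.
Cumulative: 22.7, 34.6, 52.5, 75.2, 93.6, 104.8, 119.1, 129.9, 149.5.
The total first reaches 49 DD on day 3.

day 3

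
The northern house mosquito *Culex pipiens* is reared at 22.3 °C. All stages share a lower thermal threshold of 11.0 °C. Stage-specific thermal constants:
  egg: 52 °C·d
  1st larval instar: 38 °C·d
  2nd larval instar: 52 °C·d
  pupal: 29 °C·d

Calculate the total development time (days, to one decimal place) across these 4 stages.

Daily accumulation at 22.3 °C = 22.3 − 11.0 = 11.3 DD/day.
Total K = 52 + 38 + 52 + 29 = 171 DD.
Total duration = 171 / 11.3 = 15.133 ≈ 15.1 days.

15.1 days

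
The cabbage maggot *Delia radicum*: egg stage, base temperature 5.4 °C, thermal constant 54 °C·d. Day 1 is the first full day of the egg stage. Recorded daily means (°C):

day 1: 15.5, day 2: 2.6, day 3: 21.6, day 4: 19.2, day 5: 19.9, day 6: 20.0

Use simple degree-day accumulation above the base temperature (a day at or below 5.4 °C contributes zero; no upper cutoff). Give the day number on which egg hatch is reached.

day 5

Daily DD above 5.4 °C: 10.1, 0.0, 16.2, 13.8, 14.5, 14.6.
Cumulative: 10.1, 10.1, 26.3, 40.1, 54.6, 69.2.
The total first reaches 54 DD on day 5.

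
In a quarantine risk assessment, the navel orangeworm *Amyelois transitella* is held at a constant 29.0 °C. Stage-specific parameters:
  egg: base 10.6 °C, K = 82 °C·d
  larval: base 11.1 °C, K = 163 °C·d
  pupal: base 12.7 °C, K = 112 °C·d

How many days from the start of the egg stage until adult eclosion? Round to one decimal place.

20.4 days

egg: 82 / (29.0 − 10.6) = 82 / 18.4 = 4.457 d.
larval: 163 / (29.0 − 11.1) = 163 / 17.9 = 9.106 d.
pupal: 112 / (29.0 − 12.7) = 112 / 16.3 = 6.871 d.
Sum = 20.434 ≈ 20.4 days.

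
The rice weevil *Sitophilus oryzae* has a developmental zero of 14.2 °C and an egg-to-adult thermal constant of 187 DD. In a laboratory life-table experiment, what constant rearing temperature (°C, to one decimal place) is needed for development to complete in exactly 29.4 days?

20.6 °C

Required daily accumulation = 187 / 29.4 = 6.361 DD/day.
T = T_base + 6.361 = 14.2 + 6.361 = 20.561 ≈ 20.6 °C.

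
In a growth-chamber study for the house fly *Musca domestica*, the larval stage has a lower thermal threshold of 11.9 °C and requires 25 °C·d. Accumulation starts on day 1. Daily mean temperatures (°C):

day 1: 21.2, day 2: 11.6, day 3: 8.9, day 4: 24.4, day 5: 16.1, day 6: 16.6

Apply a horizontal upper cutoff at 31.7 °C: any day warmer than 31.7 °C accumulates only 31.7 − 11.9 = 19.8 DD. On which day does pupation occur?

day 5

Daily DD above 11.9 °C (capped at 19.8): 9.3, 0.0, 0.0, 12.5, 4.2, 4.7.
Cumulative: 9.3, 9.3, 9.3, 21.8, 26.0, 30.7.
The total first reaches 25 DD on day 5.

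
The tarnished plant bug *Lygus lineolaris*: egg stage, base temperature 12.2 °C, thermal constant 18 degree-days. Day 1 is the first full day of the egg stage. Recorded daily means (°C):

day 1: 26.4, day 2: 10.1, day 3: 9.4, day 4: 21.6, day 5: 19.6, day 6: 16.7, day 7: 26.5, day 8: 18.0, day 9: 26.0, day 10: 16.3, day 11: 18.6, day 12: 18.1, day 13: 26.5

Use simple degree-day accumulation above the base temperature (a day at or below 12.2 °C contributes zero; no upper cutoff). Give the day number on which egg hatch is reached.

day 4

Daily DD above 12.2 °C: 14.2, 0.0, 0.0, 9.4, 7.4, 4.5, 14.3, 5.8, 13.8, 4.1, 6.4, 5.9, 14.3.
Cumulative: 14.2, 14.2, 14.2, 23.6, 31.0, 35.5, 49.8, 55.6, 69.4, 73.5, 79.9, 85.8, 100.1.
The total first reaches 18 DD on day 4.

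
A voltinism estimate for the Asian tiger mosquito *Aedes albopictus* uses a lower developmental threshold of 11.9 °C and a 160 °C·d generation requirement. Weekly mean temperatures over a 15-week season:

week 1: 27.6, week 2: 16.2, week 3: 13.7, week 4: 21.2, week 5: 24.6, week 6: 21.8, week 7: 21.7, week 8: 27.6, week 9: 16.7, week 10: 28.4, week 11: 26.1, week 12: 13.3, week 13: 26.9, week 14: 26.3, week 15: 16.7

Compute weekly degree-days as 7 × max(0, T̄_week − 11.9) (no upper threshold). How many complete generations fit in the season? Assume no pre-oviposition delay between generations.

6 generations

Weekly DD (7 × max(0, T̄ − 11.9)): 109.9, 30.1, 12.6, 65.1, 88.9, 69.3, 68.6, 109.9, 33.6, 115.5, 99.4, 9.8, 105.0, 100.8, 33.6.
Season total = 1052.1 DD.
Complete generations = ⌊1052.1 / 160⌋ = 6.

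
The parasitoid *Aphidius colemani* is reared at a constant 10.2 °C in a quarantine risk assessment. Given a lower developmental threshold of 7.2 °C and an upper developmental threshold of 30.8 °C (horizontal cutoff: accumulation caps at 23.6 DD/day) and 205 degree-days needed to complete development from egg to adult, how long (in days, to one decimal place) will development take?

68.3 days

Daily accumulation = 10.2 − 7.2 = 3.0 DD/day.
Duration = 205 / 3.0 = 68.333 ≈ 68.3 days.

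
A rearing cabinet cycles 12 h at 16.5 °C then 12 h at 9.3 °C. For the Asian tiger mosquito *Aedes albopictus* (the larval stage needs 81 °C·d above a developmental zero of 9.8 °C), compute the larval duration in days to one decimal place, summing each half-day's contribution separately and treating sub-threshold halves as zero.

Day half: max(0, 16.5 − 9.8) × 0.5 = 6.7 × 0.5 = 3.35 DD.
Night half: max(0, 9.3 − 9.8) × 0.5 = 0.0 × 0.5 = 0.00 DD.
Per 24 h: 3.35 DD/day.
Duration = 81 / 3.35 = 24.179 ≈ 24.2 days.

24.2 days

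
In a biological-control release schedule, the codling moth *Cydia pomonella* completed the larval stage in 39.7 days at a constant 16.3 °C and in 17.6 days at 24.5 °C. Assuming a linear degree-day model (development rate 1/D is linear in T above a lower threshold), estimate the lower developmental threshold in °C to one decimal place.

9.8 °C

Equal thermal constants: D₁(T₁ − T_b) = D₂(T₂ − T_b).
39.7·(16.3 − T_b) = 17.6·(24.5 − T_b)
T_b = (39.7·16.3 − 17.6·24.5) / (39.7 − 17.6) = 215.91 / 22.1 = 9.770 °C ≈ 9.8 °C.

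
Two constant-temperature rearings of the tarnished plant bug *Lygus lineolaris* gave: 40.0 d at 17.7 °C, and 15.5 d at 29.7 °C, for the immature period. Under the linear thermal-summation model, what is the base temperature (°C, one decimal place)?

10.1 °C

Equal thermal constants: D₁(T₁ − T_b) = D₂(T₂ − T_b).
40.0·(17.7 − T_b) = 15.5·(29.7 − T_b)
T_b = (40.0·17.7 − 15.5·29.7) / (40.0 − 15.5) = 247.65 / 24.5 = 10.108 °C ≈ 10.1 °C.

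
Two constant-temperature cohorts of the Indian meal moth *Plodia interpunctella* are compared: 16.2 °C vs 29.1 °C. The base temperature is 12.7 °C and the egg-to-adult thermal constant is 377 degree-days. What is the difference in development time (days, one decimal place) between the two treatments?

84.7 days

At 16.2 °C: 377 / (16.2 − 12.7) = 377 / 3.5 = 107.714 d.
At 29.1 °C: 377 / (29.1 − 12.7) = 377 / 16.4 = 22.988 d.
Difference = |107.714 − 22.988| = 84.726 ≈ 84.7 days.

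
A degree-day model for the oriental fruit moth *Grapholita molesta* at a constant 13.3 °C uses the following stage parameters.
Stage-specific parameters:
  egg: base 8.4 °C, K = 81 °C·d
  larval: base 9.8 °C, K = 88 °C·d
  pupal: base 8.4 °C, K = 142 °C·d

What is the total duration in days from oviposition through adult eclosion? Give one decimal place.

70.7 days

egg: 81 / (13.3 − 8.4) = 81 / 4.9 = 16.531 d.
larval: 88 / (13.3 − 9.8) = 88 / 3.5 = 25.143 d.
pupal: 142 / (13.3 − 8.4) = 142 / 4.9 = 28.980 d.
Sum = 70.653 ≈ 70.7 days.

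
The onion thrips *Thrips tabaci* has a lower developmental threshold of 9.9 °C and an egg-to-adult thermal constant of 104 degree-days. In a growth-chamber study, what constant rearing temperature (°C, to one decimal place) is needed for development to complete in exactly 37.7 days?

12.7 °C

Required daily accumulation = 104 / 37.7 = 2.759 DD/day.
T = T_base + 2.759 = 9.9 + 2.759 = 12.659 ≈ 12.7 °C.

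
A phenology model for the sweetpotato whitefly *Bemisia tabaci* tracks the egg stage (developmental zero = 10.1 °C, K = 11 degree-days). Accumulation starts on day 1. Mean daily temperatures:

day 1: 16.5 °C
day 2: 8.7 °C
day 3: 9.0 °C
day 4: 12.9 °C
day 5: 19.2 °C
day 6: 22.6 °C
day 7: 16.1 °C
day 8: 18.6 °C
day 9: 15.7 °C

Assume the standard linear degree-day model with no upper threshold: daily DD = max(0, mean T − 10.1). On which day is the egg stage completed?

day 5

Daily DD above 10.1 °C: 6.4, 0.0, 0.0, 2.8, 9.1, 12.5, 6.0, 8.5, 5.6.
Cumulative: 6.4, 6.4, 6.4, 9.2, 18.3, 30.8, 36.8, 45.3, 50.9.
The total first reaches 11 DD on day 5.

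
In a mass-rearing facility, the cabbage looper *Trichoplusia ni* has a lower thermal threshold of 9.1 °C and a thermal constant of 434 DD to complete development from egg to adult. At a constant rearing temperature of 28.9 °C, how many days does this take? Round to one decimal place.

21.9 days

Daily accumulation = 28.9 − 9.1 = 19.8 DD/day.
Duration = 434 / 19.8 = 21.919 ≈ 21.9 days.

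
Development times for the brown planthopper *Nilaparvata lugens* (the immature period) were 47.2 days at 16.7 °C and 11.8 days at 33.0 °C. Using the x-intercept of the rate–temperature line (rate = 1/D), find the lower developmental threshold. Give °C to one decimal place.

11.3 °C

Equal thermal constants: D₁(T₁ − T_b) = D₂(T₂ − T_b).
47.2·(16.7 − T_b) = 11.8·(33.0 − T_b)
T_b = (47.2·16.7 − 11.8·33.0) / (47.2 − 11.8) = 398.84 / 35.4 = 11.267 °C ≈ 11.3 °C.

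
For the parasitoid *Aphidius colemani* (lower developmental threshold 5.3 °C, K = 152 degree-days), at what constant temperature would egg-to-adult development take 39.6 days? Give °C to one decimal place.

9.1 °C

Required daily accumulation = 152 / 39.6 = 3.838 DD/day.
T = T_base + 3.838 = 5.3 + 3.838 = 9.138 ≈ 9.1 °C.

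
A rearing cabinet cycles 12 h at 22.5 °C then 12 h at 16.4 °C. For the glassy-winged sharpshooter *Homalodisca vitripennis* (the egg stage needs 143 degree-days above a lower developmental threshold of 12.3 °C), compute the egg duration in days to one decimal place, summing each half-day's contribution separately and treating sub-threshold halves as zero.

20.0 days

Day half: max(0, 22.5 − 12.3) × 0.5 = 10.2 × 0.5 = 5.10 DD.
Night half: max(0, 16.4 − 12.3) × 0.5 = 4.1 × 0.5 = 2.05 DD.
Per 24 h: 7.15 DD/day.
Duration = 143 / 7.15 = 20.000 ≈ 20.0 days.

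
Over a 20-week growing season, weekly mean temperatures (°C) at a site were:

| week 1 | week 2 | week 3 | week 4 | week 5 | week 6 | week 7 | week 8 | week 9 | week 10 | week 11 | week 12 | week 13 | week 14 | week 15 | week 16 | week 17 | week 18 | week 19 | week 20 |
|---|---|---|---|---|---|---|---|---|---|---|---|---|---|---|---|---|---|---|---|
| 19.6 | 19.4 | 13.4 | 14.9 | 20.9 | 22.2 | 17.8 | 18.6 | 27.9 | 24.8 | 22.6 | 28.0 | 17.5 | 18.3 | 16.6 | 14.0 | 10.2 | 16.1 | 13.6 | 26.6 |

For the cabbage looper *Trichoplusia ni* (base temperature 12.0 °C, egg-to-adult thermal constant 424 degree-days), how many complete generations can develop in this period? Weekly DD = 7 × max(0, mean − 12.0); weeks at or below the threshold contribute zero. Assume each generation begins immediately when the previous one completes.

2 generations

Weekly DD (7 × max(0, T̄ − 12.0)): 53.2, 51.8, 9.8, 20.3, 62.3, 71.4, 40.6, 46.2, 111.3, 89.6, 74.2, 112.0, 38.5, 44.1, 32.2, 14.0, 0.0, 28.7, 11.2, 102.2.
Season total = 1013.6 DD.
Complete generations = ⌊1013.6 / 424⌋ = 2.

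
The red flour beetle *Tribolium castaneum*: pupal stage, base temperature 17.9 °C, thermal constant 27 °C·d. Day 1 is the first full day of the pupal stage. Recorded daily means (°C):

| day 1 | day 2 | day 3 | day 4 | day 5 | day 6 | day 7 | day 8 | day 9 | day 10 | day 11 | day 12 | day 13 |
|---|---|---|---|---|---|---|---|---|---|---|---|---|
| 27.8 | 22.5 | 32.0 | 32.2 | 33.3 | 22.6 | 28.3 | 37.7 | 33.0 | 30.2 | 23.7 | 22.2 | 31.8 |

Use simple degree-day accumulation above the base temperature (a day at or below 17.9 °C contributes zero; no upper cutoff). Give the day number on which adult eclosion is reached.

day 3

Daily DD above 17.9 °C: 9.9, 4.6, 14.1, 14.3, 15.4, 4.7, 10.4, 19.8, 15.1, 12.3, 5.8, 4.3, 13.9.
Cumulative: 9.9, 14.5, 28.6, 42.9, 58.3, 63.0, 73.4, 93.2, 108.3, 120.6, 126.4, 130.7, 144.6.
The total first reaches 27 DD on day 3.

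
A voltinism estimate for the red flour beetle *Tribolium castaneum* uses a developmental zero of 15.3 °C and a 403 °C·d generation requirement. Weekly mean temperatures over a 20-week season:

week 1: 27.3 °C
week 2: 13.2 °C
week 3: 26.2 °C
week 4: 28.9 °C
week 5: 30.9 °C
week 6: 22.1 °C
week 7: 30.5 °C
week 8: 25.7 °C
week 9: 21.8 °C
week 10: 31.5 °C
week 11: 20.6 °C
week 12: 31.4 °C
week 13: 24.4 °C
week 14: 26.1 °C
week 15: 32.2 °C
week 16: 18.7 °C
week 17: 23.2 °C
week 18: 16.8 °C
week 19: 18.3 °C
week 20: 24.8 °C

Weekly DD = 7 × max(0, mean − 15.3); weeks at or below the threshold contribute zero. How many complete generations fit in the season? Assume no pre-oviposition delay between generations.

Weekly DD (7 × max(0, T̄ − 15.3)): 84.0, 0.0, 76.3, 95.2, 109.2, 47.6, 106.4, 72.8, 45.5, 113.4, 37.1, 112.7, 63.7, 75.6, 118.3, 23.8, 55.3, 10.5, 21.0, 66.5.
Season total = 1334.9 DD.
Complete generations = ⌊1334.9 / 403⌋ = 3.

3 generations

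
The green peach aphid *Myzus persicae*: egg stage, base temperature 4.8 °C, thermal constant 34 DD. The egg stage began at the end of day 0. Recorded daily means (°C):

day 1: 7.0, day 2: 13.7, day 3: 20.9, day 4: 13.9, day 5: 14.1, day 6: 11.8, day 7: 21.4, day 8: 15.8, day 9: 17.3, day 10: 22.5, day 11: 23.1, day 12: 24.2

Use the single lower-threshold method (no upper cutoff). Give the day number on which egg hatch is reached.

Daily DD above 4.8 °C: 2.2, 8.9, 16.1, 9.1, 9.3, 7.0, 16.6, 11.0, 12.5, 17.7, 18.3, 19.4.
Cumulative: 2.2, 11.1, 27.2, 36.3, 45.6, 52.6, 69.2, 80.2, 92.7, 110.4, 128.7, 148.1.
The total first reaches 34 DD on day 4.

day 4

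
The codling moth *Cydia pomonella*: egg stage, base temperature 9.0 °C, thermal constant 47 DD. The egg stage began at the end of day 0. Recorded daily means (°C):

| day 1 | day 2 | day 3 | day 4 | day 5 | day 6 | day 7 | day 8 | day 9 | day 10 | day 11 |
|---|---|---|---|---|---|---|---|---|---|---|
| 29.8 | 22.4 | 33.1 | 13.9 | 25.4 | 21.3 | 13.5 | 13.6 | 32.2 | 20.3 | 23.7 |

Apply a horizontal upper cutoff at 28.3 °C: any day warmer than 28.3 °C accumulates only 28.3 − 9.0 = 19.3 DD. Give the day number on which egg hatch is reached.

day 3

Daily DD above 9.0 °C (capped at 19.3): 19.3, 13.4, 19.3, 4.9, 16.4, 12.3, 4.5, 4.6, 19.3, 11.3, 14.7.
Cumulative: 19.3, 32.7, 52.0, 56.9, 73.3, 85.6, 90.1, 94.7, 114.0, 125.3, 140.0.
The total first reaches 47 DD on day 3.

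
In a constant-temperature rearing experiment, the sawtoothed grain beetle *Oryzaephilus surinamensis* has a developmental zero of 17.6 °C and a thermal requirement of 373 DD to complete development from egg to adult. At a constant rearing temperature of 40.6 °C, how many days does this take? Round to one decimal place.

16.2 days

Daily accumulation = 40.6 − 17.6 = 23.0 DD/day.
Duration = 373 / 23.0 = 16.217 ≈ 16.2 days.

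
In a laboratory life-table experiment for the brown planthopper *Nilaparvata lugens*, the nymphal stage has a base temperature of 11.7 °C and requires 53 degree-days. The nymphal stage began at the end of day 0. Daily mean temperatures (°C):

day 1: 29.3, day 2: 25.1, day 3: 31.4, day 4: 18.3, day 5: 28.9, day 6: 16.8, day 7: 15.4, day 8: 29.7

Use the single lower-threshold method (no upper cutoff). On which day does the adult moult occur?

Daily DD above 11.7 °C: 17.6, 13.4, 19.7, 6.6, 17.2, 5.1, 3.7, 18.0.
Cumulative: 17.6, 31.0, 50.7, 57.3, 74.5, 79.6, 83.3, 101.3.
The total first reaches 53 DD on day 4.

day 4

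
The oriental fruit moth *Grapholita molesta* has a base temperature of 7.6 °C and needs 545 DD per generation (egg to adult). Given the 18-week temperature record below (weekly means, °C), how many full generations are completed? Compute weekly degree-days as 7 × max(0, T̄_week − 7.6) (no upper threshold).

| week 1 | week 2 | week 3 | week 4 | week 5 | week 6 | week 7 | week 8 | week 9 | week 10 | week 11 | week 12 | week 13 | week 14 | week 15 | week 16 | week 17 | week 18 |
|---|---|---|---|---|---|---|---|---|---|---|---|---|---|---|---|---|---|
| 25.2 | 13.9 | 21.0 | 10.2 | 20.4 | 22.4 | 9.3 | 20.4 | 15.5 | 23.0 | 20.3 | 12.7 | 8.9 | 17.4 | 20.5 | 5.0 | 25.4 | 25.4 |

2 generations

Weekly DD (7 × max(0, T̄ − 7.6)): 123.2, 44.1, 93.8, 18.2, 89.6, 103.6, 11.9, 89.6, 55.3, 107.8, 88.9, 35.7, 9.1, 68.6, 90.3, 0.0, 124.6, 124.6.
Season total = 1278.9 DD.
Complete generations = ⌊1278.9 / 545⌋ = 2.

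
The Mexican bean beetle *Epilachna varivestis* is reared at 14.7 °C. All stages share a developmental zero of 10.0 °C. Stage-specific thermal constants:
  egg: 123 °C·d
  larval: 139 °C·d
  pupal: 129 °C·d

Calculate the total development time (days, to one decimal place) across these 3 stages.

Daily accumulation at 14.7 °C = 14.7 − 10.0 = 4.7 DD/day.
Total K = 123 + 139 + 129 = 391 DD.
Total duration = 391 / 4.7 = 83.191 ≈ 83.2 days.

83.2 days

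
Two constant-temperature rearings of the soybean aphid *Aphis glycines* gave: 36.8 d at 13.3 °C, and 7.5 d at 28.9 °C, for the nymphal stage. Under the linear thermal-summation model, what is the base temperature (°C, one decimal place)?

9.3 °C

Under the model K = D·(T − T_b), so D₁·(T₁ − T_b) = D₂·(T₂ − T_b).
36.8·(13.3 − T_b) = 7.5·(28.9 − T_b)
T_b = (36.8·13.3 − 7.5·28.9) / (36.8 − 7.5) = 272.69 / 29.3 = 9.307 °C ≈ 9.3 °C.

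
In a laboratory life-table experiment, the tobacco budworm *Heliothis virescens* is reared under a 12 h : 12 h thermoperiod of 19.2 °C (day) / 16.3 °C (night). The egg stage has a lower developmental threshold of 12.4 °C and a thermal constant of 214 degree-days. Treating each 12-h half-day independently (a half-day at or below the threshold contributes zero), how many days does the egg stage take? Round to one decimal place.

40.0 days

Day half: max(0, 19.2 − 12.4) × 0.5 = 6.8 × 0.5 = 3.40 DD.
Night half: max(0, 16.3 − 12.4) × 0.5 = 3.9 × 0.5 = 1.95 DD.
Per 24 h: 5.35 DD/day.
Duration = 214 / 5.35 = 40.000 ≈ 40.0 days.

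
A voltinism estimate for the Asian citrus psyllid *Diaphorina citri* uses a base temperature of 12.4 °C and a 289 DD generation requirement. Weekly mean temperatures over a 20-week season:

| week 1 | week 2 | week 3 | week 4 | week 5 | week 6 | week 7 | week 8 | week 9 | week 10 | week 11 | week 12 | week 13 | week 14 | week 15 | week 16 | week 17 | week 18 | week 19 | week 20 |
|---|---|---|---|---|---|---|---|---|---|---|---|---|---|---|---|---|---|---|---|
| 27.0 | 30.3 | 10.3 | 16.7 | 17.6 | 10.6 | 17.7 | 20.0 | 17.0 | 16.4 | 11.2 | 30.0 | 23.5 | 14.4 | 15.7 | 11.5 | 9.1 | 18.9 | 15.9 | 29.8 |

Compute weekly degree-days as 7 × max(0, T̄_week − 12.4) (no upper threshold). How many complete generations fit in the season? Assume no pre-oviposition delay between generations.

3 generations

Weekly DD (7 × max(0, T̄ − 12.4)): 102.2, 125.3, 0.0, 30.1, 36.4, 0.0, 37.1, 53.2, 32.2, 28.0, 0.0, 123.2, 77.7, 14.0, 23.1, 0.0, 0.0, 45.5, 24.5, 121.8.
Season total = 874.3 DD.
Complete generations = ⌊874.3 / 289⌋ = 3.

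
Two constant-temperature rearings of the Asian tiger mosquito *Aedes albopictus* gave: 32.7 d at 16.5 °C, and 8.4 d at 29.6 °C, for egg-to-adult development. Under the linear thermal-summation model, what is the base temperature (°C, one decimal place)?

12.0 °C

Under the model K = D·(T − T_b), so D₁·(T₁ − T_b) = D₂·(T₂ − T_b).
32.7·(16.5 − T_b) = 8.4·(29.6 − T_b)
T_b = (32.7·16.5 − 8.4·29.6) / (32.7 − 8.4) = 290.91 / 24.3 = 11.972 °C ≈ 12.0 °C.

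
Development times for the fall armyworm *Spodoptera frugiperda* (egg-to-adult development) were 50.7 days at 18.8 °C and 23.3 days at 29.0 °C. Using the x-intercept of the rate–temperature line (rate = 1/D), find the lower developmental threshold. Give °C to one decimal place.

10.1 °C

Linear rate model ⇒ the product D·(T − T_b) is constant across temperatures.
50.7·(18.8 − T_b) = 23.3·(29.0 − T_b)
T_b = (50.7·18.8 − 23.3·29.0) / (50.7 − 23.3) = 277.46 / 27.4 = 10.126 °C ≈ 10.1 °C.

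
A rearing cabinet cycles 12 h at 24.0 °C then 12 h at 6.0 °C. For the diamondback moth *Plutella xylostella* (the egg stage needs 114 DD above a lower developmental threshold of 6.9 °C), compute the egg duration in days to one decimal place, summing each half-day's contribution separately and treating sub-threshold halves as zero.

13.3 days

Day half: max(0, 24.0 − 6.9) × 0.5 = 17.1 × 0.5 = 8.55 DD.
Night half: max(0, 6.0 − 6.9) × 0.5 = 0.0 × 0.5 = 0.00 DD.
Per 24 h: 8.55 DD/day.
Duration = 114 / 8.55 = 13.333 ≈ 13.3 days.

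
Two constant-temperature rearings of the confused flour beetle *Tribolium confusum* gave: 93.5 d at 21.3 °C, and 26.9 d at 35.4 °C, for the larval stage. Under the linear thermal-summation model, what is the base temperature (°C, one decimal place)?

15.6 °C

Equal thermal constants: D₁(T₁ − T_b) = D₂(T₂ − T_b).
93.5·(21.3 − T_b) = 26.9·(35.4 − T_b)
T_b = (93.5·21.3 − 26.9·35.4) / (93.5 − 26.9) = 1039.29 / 66.6 = 15.605 °C ≈ 15.6 °C.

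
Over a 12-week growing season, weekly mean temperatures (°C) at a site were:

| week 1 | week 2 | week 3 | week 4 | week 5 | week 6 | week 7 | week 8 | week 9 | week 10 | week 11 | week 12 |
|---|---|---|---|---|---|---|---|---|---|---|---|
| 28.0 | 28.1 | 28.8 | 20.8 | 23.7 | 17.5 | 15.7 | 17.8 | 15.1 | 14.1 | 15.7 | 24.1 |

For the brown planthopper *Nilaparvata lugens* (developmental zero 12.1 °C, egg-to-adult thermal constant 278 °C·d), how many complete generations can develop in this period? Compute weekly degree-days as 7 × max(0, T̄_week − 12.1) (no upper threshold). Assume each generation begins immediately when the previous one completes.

Weekly DD (7 × max(0, T̄ − 12.1)): 111.3, 112.0, 116.9, 60.9, 81.2, 37.8, 25.2, 39.9, 21.0, 14.0, 25.2, 84.0.
Season total = 729.4 DD.
Complete generations = ⌊729.4 / 278⌋ = 2.

2 generations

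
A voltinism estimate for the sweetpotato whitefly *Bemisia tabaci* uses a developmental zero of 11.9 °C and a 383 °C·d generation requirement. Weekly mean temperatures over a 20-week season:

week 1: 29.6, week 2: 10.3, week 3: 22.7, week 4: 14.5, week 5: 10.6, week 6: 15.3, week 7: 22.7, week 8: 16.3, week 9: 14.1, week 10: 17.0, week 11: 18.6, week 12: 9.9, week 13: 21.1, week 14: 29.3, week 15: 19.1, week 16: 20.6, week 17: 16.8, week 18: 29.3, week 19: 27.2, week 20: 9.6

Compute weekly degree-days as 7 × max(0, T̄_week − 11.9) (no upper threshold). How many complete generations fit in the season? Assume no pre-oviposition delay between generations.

Weekly DD (7 × max(0, T̄ − 11.9)): 123.9, 0.0, 75.6, 18.2, 0.0, 23.8, 75.6, 30.8, 15.4, 35.7, 46.9, 0.0, 64.4, 121.8, 50.4, 60.9, 34.3, 121.8, 107.1, 0.0.
Season total = 1006.6 DD.
Complete generations = ⌊1006.6 / 383⌋ = 2.

2 generations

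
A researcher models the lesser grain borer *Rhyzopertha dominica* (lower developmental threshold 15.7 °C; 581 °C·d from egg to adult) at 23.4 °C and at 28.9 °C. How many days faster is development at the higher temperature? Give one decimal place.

At 23.4 °C: 581 / (23.4 − 15.7) = 581 / 7.7 = 75.455 d.
At 28.9 °C: 581 / (28.9 − 15.7) = 581 / 13.2 = 44.015 d.
Difference = |75.455 − 44.015| = 31.439 ≈ 31.4 days.

31.4 days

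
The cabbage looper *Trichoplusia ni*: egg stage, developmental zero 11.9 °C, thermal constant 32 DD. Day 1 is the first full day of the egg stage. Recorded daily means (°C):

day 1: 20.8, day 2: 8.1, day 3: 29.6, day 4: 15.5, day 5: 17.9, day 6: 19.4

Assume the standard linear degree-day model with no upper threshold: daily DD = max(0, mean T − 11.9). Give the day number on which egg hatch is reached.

Daily DD above 11.9 °C: 8.9, 0.0, 17.7, 3.6, 6.0, 7.5.
Cumulative: 8.9, 8.9, 26.6, 30.2, 36.2, 43.7.
The total first reaches 32 DD on day 5.

day 5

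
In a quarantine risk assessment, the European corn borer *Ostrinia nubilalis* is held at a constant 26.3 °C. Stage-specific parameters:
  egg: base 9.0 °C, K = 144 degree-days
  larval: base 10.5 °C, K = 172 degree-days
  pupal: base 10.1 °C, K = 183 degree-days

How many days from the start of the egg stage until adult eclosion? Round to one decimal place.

30.5 days

egg: 144 / (26.3 − 9.0) = 144 / 17.3 = 8.324 d.
larval: 172 / (26.3 − 10.5) = 172 / 15.8 = 10.886 d.
pupal: 183 / (26.3 − 10.1) = 183 / 16.2 = 11.296 d.
Sum = 30.506 ≈ 30.5 days.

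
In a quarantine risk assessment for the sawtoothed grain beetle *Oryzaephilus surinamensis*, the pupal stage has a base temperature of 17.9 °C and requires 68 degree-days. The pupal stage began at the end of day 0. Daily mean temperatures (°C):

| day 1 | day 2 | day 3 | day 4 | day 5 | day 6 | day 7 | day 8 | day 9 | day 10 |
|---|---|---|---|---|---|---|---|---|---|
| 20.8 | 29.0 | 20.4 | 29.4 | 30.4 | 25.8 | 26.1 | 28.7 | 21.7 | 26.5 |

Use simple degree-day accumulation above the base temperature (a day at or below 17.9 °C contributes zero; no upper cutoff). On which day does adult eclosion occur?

day 9

Daily DD above 17.9 °C: 2.9, 11.1, 2.5, 11.5, 12.5, 7.9, 8.2, 10.8, 3.8, 8.6.
Cumulative: 2.9, 14.0, 16.5, 28.0, 40.5, 48.4, 56.6, 67.4, 71.2, 79.8.
The total first reaches 68 DD on day 9.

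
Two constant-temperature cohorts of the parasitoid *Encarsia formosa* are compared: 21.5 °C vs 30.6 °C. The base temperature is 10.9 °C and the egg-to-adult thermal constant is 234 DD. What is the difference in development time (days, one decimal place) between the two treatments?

At 21.5 °C: 234 / (21.5 − 10.9) = 234 / 10.6 = 22.075 d.
At 30.6 °C: 234 / (30.6 − 10.9) = 234 / 19.7 = 11.878 d.
Difference = |22.075 − 11.878| = 10.197 ≈ 10.2 days.

10.2 days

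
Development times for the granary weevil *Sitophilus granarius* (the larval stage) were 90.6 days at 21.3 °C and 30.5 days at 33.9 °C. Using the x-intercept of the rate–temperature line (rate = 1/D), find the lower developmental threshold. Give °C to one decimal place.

Equal thermal constants: D₁(T₁ − T_b) = D₂(T₂ − T_b).
90.6·(21.3 − T_b) = 30.5·(33.9 − T_b)
T_b = (90.6·21.3 − 30.5·33.9) / (90.6 − 30.5) = 895.83 / 60.1 = 14.906 °C ≈ 14.9 °C.

14.9 °C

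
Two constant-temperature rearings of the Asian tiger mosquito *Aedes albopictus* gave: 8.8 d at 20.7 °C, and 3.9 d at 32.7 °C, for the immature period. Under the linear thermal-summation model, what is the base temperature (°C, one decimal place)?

11.1 °C

Linear rate model ⇒ the product D·(T − T_b) is constant across temperatures.
8.8·(20.7 − T_b) = 3.9·(32.7 − T_b)
T_b = (8.8·20.7 − 3.9·32.7) / (8.8 − 3.9) = 54.63 / 4.9 = 11.149 °C ≈ 11.1 °C.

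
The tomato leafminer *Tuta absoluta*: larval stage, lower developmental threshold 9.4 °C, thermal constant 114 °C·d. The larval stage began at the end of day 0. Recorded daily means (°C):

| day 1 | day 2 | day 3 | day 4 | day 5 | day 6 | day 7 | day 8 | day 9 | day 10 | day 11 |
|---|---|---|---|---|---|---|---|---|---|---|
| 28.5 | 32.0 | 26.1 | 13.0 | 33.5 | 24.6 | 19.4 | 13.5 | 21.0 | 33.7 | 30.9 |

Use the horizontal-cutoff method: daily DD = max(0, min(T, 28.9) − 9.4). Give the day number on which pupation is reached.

Daily DD above 9.4 °C (capped at 19.5): 19.1, 19.5, 16.7, 3.6, 19.5, 15.2, 10.0, 4.1, 11.6, 19.5, 19.5.
Cumulative: 19.1, 38.6, 55.3, 58.9, 78.4, 93.6, 103.6, 107.7, 119.3, 138.8, 158.3.
The total first reaches 114 DD on day 9.

day 9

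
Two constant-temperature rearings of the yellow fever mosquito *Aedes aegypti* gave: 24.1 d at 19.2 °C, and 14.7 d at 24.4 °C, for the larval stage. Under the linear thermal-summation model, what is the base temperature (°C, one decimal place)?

Under the model K = D·(T − T_b), so D₁·(T₁ − T_b) = D₂·(T₂ − T_b).
24.1·(19.2 − T_b) = 14.7·(24.4 − T_b)
T_b = (24.1·19.2 − 14.7·24.4) / (24.1 − 14.7) = 104.04 / 9.4 = 11.068 °C ≈ 11.1 °C.

11.1 °C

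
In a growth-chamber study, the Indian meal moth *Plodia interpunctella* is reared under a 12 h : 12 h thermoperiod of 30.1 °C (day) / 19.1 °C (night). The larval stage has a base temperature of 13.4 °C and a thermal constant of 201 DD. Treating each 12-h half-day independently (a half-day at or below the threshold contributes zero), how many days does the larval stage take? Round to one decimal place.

17.9 days

Day half: max(0, 30.1 − 13.4) × 0.5 = 16.7 × 0.5 = 8.35 DD.
Night half: max(0, 19.1 − 13.4) × 0.5 = 5.7 × 0.5 = 2.85 DD.
Per 24 h: 11.20 DD/day.
Duration = 201 / 11.20 = 17.946 ≈ 17.9 days.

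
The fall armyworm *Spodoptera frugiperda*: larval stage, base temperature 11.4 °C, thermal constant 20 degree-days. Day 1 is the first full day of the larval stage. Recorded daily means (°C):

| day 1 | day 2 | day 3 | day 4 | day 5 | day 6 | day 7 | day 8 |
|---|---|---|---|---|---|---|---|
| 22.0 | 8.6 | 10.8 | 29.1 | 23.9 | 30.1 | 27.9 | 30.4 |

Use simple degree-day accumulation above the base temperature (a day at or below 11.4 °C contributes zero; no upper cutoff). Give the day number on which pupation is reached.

day 4

Daily DD above 11.4 °C: 10.6, 0.0, 0.0, 17.7, 12.5, 18.7, 16.5, 19.0.
Cumulative: 10.6, 10.6, 10.6, 28.3, 40.8, 59.5, 76.0, 95.0.
The total first reaches 20 DD on day 4.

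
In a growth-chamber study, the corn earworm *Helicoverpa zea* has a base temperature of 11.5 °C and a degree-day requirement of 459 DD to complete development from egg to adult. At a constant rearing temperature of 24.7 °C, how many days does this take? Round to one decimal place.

34.8 days

Daily accumulation = 24.7 − 11.5 = 13.2 DD/day.
Duration = 459 / 13.2 = 34.773 ≈ 34.8 days.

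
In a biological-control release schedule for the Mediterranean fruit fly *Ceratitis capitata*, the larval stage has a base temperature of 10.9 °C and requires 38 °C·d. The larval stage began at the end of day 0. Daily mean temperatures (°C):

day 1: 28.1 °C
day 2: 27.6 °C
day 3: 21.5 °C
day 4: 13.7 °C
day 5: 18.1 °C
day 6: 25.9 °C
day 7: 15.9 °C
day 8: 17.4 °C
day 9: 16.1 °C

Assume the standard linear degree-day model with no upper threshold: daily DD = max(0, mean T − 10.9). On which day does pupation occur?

day 3

Daily DD above 10.9 °C: 17.2, 16.7, 10.6, 2.8, 7.2, 15.0, 5.0, 6.5, 5.2.
Cumulative: 17.2, 33.9, 44.5, 47.3, 54.5, 69.5, 74.5, 81.0, 86.2.
The total first reaches 38 DD on day 3.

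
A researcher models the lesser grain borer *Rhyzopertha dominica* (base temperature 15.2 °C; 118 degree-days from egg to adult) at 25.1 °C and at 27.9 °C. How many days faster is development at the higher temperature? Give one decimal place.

At 25.1 °C: 118 / (25.1 − 15.2) = 118 / 9.9 = 11.919 d.
At 27.9 °C: 118 / (27.9 − 15.2) = 118 / 12.7 = 9.291 d.
Difference = |11.919 − 9.291| = 2.628 ≈ 2.6 days.

2.6 days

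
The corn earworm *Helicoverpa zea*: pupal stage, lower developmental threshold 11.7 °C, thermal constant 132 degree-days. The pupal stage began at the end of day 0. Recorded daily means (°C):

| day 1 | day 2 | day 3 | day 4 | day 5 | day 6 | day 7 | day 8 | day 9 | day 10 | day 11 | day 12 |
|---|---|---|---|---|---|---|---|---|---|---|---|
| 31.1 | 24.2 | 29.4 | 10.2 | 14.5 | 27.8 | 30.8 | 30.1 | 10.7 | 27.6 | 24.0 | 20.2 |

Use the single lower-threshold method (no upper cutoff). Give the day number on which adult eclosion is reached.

day 11

Daily DD above 11.7 °C: 19.4, 12.5, 17.7, 0.0, 2.8, 16.1, 19.1, 18.4, 0.0, 15.9, 12.3, 8.5.
Cumulative: 19.4, 31.9, 49.6, 49.6, 52.4, 68.5, 87.6, 106.0, 106.0, 121.9, 134.2, 142.7.
The total first reaches 132 DD on day 11.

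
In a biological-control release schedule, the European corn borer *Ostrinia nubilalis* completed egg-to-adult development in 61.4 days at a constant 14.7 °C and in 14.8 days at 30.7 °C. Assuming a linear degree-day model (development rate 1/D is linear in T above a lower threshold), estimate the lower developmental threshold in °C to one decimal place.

Linear rate model ⇒ the product D·(T − T_b) is constant across temperatures.
61.4·(14.7 − T_b) = 14.8·(30.7 − T_b)
T_b = (61.4·14.7 − 14.8·30.7) / (61.4 − 14.8) = 448.22 / 46.6 = 9.618 °C ≈ 9.6 °C.

9.6 °C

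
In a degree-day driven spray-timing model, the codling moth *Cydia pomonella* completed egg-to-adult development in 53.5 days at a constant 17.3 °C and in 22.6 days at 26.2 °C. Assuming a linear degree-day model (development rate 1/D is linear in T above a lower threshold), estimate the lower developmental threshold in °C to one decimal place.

Equal thermal constants: D₁(T₁ − T_b) = D₂(T₂ − T_b).
53.5·(17.3 − T_b) = 22.6·(26.2 − T_b)
T_b = (53.5·17.3 − 22.6·26.2) / (53.5 − 22.6) = 333.43 / 30.9 = 10.791 °C ≈ 10.8 °C.

10.8 °C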